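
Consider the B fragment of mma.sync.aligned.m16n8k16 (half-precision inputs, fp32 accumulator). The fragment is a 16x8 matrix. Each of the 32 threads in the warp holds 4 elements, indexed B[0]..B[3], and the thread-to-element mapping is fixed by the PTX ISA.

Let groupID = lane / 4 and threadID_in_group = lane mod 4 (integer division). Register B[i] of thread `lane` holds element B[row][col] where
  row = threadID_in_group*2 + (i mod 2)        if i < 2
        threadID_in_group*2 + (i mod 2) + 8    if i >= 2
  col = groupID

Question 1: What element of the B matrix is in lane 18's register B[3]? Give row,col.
L=18=>grp=18>>2=4, tig=18&3=2
[3]=>row 2·2+1+8=13  col grp=4

13,4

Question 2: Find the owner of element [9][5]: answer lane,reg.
20,3

c=5->g=5  r=9->rb=1,t=0,b0=1
L=5*4+0=20  i=1*2+1=3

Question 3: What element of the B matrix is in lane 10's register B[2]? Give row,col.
L=10⇒gr=10>>2=2, th=10&3=2
[2]⇒row 2·2+0+8=12  col gr=2

12,2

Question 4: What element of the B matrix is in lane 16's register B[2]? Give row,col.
lane 16: grp=4 (16/4), tig=0 (16%4)
i=2: r=0*2+0+8=8, c=grp=4

8,4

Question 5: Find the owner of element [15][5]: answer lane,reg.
23,3

c=5→G=5  r=15→rhi=1,T=3,p=1
L=5*4+3=23  i=1*2+1=3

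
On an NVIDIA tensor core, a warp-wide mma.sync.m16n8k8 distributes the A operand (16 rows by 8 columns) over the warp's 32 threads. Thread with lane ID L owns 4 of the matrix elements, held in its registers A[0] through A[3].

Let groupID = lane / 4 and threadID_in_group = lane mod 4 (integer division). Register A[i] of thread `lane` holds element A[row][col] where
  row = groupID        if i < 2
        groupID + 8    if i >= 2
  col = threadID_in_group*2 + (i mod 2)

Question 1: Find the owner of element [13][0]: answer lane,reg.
r:13=>grp=5,rB=1  c:0=>tig=0,lo=0
L=5*4+0=20  i=1*2+0=2

20,2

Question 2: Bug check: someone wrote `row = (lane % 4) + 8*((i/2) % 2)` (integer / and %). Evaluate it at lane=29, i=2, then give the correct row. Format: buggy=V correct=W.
buggy=9 correct=15

`(lane % 4) + 8*((i/2) % 2)`[29,2]→9
lane 29: G=7 (29/4), T=1 (29%4)
i=2: r=7+8=15, c=1*2+0=2
row: 9 vs 15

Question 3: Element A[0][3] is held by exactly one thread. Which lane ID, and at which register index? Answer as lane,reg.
1,1

r: 0->gid=0,r8=0  c: 3->tid=1,i&1=1
L=0*4+1=1  i=0*2+1=1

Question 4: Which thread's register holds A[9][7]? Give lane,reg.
r=9→G=1,rhi=1  c=7→T=3,p=1
L=1*4+3=7  i=1*2+1=3

7,3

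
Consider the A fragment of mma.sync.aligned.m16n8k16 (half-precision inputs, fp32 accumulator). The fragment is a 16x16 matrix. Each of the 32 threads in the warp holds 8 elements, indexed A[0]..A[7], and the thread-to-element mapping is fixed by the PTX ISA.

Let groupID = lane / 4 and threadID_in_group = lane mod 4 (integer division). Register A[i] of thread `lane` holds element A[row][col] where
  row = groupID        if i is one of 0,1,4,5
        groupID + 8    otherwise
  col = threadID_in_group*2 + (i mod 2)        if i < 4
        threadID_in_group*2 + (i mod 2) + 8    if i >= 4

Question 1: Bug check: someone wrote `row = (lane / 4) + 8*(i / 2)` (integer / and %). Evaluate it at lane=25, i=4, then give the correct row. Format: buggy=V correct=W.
buggy=22 correct=6

`(lane / 4) + 8*(i / 2)`[25,4]->22
25: g=6,t=1
[4] (6+0,1*2+0+8) = (6,10)
row: 22 vs 6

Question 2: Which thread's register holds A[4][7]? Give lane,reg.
19,1

r:4=>grp=4,rB=0  c:7=>cB=0,tig=3,lo=1
L=4*4+3=19  i=0*4+0*2+1=1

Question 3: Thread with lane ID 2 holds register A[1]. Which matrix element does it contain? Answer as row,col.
L=2⇒gr=2>>2=0, th=2&3=2
[1]⇒row 0+0=0  col 2·2+1+0=5

0,5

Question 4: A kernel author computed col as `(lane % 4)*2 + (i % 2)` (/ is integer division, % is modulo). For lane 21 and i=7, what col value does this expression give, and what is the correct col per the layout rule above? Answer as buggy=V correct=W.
buggy=3 correct=11

`(lane % 4)*2 + (i % 2)`[21,7]⇒3
lane 21: gr=5 (21/4), th=1 (21%4)
i=7: r=5+8=13, c=1*2+1+8=11
col: 3 vs 11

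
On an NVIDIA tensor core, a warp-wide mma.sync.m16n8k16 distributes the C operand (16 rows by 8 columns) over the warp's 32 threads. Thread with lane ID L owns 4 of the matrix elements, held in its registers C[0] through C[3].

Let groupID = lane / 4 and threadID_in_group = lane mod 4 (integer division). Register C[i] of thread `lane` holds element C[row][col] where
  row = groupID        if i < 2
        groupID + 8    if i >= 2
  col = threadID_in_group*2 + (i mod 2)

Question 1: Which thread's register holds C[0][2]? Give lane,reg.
1,0

r=0→G=0,rhi=0  c=2→T=1,p=0
L=0*4+1=1  i=0*2+0=0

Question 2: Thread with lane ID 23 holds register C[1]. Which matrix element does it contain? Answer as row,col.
5,7

lane 23: gid=5 (23/4), tid=3 (23%4)
i=1: r=5+0=5, c=3*2+1=7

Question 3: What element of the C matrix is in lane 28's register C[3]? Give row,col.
15,1

lane 28->28/4=7, 28 mod 4=0
i=3  r:7+8->15  c:2·0+1->1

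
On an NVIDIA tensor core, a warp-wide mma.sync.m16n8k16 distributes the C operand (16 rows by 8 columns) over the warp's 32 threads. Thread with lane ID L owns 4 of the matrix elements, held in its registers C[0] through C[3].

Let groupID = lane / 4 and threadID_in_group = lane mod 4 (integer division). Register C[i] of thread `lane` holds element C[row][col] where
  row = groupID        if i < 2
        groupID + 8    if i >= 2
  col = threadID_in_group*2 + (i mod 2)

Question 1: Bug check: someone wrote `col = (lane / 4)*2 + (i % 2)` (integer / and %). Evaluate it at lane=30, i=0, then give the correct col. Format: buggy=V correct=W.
`(lane / 4)*2 + (i % 2)`[30,0]->14
lane 30->30/4=7, 30 mod 4=2
i=0  r:7+0->7  c:2·2+0->4
col: 14 vs 4

buggy=14 correct=4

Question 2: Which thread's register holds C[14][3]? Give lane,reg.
25,3

r=14⇒gr=6,Rb=1  c=3⇒th=1,odd=1
L=6*4+1=25  i=1*2+1=3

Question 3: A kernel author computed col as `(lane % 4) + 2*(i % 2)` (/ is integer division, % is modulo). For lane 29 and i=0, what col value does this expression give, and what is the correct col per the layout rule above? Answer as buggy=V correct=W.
buggy=1 correct=2

`(lane % 4) + 2*(i % 2)`[29,0]->1
L=29->gid=29>>2=7, tid=29&3=1
[0]->row 7+0=7  col 1·2+0=2
col: 1 vs 2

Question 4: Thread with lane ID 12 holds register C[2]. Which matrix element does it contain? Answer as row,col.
L=12=>grp=12>>2=3, tig=12&3=0
[2]=>row 3+8=11  col 0·2+0=0

11,0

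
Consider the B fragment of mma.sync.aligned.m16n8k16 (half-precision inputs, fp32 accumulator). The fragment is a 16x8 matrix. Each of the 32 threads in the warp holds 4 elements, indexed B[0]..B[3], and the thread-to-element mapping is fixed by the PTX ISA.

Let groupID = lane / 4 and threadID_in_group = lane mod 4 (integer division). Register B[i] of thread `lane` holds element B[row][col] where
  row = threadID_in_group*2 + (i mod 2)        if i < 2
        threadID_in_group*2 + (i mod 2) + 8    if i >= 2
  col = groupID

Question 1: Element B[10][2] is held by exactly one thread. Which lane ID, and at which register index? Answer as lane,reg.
9,2

c: 2->gid=2  r: 10->r8=1,tid=1,i&1=0
L=2*4+1=9  i=1*2+0=2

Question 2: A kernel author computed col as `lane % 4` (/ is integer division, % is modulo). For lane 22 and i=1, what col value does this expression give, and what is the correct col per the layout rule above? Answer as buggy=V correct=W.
buggy=2 correct=5

`lane % 4`[22,1]=>2
lane 22: grp=5 (22/4), tig=2 (22%4)
i=1: r=2*2+1+0=5, c=grp=5
col: 2 vs 5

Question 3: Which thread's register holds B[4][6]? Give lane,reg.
26,0

c: 6->gid=6  r: 4->r8=0,tid=2,i&1=0
L=6*4+2=26  i=0*2+0=0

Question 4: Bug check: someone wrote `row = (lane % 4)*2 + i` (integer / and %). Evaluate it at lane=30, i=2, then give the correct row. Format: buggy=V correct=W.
buggy=6 correct=12

`(lane % 4)*2 + i`[30,2]→6
lane 30→30/4=7, 30 mod 4=2
i=2  r:2·2+0+8→12  c:7
row: 6 vs 12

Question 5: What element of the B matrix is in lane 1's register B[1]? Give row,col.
lane 1: g=0 (1/4), t=1 (1%4)
i=1: r=1*2+1+0=3, c=g=0

3,0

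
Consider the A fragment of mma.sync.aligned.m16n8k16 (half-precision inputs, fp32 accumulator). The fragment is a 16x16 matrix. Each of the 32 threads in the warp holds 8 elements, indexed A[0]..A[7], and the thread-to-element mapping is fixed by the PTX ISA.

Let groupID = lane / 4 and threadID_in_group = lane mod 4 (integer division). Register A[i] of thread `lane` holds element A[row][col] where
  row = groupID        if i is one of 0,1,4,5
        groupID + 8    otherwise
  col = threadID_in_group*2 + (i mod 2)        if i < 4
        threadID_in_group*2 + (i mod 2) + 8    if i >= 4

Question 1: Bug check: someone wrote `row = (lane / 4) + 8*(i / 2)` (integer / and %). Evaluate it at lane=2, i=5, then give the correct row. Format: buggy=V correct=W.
buggy=16 correct=0

`(lane / 4) + 8*(i / 2)`[2,5]⇒16
L=2⇒gr=2>>2=0, th=2&3=2
[5]⇒row 0+0=0  col 2·2+1+8=13
row: 16 vs 0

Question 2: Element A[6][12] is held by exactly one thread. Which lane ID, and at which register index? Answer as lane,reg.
26,4

r=6⇒gr=6,Rb=0  c=12⇒Cb=1,th=2,odd=0
L=6*4+2=26  i=1*4+0*2+0=4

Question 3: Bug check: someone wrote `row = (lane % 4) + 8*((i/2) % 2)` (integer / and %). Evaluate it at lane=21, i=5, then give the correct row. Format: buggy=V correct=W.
`(lane % 4) + 8*((i/2) % 2)`[21,5]⇒1
L=21⇒gr=21>>2=5, th=21&3=1
[5]⇒row 5+0=5  col 1·2+1+8=11
row: 1 vs 5

buggy=1 correct=5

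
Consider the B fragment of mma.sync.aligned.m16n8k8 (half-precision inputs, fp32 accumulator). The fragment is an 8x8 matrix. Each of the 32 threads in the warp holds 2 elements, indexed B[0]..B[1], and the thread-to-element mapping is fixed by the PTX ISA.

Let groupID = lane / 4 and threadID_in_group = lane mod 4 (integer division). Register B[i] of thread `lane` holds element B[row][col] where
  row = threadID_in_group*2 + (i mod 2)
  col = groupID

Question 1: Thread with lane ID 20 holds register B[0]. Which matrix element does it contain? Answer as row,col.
L=20->g=20>>2=5, t=20&3=0
[0]->row 0·2+0=0  col g=5

0,5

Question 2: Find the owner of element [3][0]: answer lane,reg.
c: 0->gid=0  r: 3->tid=1,i&1=1
L=0*4+1=1  i=1=1

1,1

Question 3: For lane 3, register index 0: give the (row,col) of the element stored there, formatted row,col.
6,0

lane 3->3/4=0, 3 mod 4=3
i=0  r:2·3+0->6  c:0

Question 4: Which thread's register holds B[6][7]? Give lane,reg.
c=7⇒gr=7  r=6⇒th=3,odd=0
L=7*4+3=31  i=0=0

31,0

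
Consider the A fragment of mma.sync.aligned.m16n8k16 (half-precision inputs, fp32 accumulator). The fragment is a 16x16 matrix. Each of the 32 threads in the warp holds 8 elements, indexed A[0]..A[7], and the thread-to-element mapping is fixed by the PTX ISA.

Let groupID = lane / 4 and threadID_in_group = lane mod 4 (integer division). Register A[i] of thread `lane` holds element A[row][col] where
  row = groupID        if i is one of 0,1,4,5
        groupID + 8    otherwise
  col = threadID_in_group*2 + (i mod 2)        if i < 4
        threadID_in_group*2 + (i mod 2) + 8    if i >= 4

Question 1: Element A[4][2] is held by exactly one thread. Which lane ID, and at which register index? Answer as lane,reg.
r=4->g=4,rb=0  c=2->cb=0,t=1,b0=0
L=4*4+1=17  i=0*4+0*2+0=0

17,0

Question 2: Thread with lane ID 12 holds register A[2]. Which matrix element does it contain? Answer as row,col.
12: G=3,T=0
[2] (3+8,0*2+0+0) = (11,0)

11,0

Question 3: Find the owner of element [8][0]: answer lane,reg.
0,2

r=8⇒gr=0,Rb=1  c=0⇒Cb=0,th=0,odd=0
L=0*4+0=0  i=0*4+1*2+0=2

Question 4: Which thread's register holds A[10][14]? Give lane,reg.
11,6

r: 10->gid=2,r8=1  c: 14->c8=1,tid=3,i&1=0
L=2*4+3=11  i=1*4+1*2+0=6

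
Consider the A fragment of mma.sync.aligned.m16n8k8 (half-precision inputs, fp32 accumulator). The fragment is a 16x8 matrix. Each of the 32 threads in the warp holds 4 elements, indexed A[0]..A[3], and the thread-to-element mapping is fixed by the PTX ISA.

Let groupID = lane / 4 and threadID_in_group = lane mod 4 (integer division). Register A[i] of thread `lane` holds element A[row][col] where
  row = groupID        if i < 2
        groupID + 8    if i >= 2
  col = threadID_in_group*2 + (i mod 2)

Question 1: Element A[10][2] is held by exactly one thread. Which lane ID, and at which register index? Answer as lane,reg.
9,2

r=10→G=2,rhi=1  c=2→T=1,p=0
L=2*4+1=9  i=1*2+0=2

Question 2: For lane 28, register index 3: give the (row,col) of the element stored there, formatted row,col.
15,1

lane 28: gr=7 (28/4), th=0 (28%4)
i=3: r=7+8=15, c=0*2+1=1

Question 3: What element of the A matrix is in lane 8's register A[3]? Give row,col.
lane 8⇒8/4=2, 8 mod 4=0
i=3  r:2+8⇒10  c:2·0+1⇒1

10,1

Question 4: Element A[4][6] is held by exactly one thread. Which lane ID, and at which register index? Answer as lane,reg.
r=4->g=4,rb=0  c=6->t=3,b0=0
L=4*4+3=19  i=0*2+0=0

19,0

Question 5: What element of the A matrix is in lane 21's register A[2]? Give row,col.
21: gr=5,th=1
[2] (5+8,1*2+0) = (13,2)

13,2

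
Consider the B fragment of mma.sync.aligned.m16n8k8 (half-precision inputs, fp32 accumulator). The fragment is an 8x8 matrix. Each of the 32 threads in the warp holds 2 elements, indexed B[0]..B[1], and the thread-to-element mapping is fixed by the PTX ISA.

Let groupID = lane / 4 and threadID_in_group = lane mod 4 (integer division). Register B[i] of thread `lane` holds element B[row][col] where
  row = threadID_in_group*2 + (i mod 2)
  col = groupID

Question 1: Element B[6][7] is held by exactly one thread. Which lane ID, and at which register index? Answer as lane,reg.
c=7->g=7  r=6->t=3,b0=0
L=7*4+3=31  i=0=0

31,0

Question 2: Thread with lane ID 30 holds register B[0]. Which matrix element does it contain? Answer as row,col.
4,7

30: G=7,T=2
[0] (2*2+0,7) = (4,7)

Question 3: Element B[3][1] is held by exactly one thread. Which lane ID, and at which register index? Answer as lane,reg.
c=1->g=1  r=3->t=1,b0=1
L=1*4+1=5  i=1=1

5,1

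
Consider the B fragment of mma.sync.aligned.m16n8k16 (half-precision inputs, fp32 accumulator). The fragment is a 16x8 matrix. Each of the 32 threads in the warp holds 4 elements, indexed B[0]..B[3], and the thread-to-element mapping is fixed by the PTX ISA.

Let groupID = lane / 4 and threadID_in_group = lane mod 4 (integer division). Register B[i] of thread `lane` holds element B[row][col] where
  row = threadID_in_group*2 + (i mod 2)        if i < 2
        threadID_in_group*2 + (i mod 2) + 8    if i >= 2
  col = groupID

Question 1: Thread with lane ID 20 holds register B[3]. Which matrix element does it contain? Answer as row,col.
20: gid=5,tid=0
[3] (0*2+1+8,5) = (9,5)

9,5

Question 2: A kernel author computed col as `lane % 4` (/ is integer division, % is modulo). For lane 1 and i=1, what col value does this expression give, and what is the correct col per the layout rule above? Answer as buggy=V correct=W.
buggy=1 correct=0

`lane % 4`[1,1]→1
1: G=0,T=1
[1] (1*2+1+0,0) = (3,0)
col: 1 vs 0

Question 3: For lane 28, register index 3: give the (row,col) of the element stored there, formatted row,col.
lane 28→28/4=7, 28 mod 4=0
i=3  r:2·0+1+8→9  c:7

9,7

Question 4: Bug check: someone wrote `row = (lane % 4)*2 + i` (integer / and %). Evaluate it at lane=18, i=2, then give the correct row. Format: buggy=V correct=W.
`(lane % 4)*2 + i`[18,2]->6
L=18->gid=18>>2=4, tid=18&3=2
[2]->row 2·2+0+8=12  col gid=4
row: 6 vs 12

buggy=6 correct=12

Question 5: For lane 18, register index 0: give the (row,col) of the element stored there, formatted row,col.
4,4

18: grp=4,tig=2
[0] (2*2+0+0,4) = (4,4)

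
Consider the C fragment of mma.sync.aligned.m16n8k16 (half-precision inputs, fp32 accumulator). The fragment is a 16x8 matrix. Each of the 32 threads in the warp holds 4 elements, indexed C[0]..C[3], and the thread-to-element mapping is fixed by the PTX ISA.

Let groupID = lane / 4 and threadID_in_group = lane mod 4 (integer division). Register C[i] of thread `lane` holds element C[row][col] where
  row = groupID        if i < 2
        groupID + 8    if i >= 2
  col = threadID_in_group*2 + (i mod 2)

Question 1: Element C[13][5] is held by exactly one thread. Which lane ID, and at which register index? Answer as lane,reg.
r=13→G=5,rhi=1  c=5→T=2,p=1
L=5*4+2=22  i=1*2+1=3

22,3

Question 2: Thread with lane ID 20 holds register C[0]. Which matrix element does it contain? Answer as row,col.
5,0

lane 20: grp=5 (20/4), tig=0 (20%4)
i=0: r=5+0=5, c=0*2+0=0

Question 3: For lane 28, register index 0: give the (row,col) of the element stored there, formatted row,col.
7,0

28: gid=7,tid=0
[0] (7+0,0*2+0) = (7,0)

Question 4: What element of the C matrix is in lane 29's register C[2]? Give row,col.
29: G=7,T=1
[2] (7+8,1*2+0) = (15,2)

15,2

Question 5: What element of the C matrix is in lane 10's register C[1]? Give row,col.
2,5

lane 10: gr=2 (10/4), th=2 (10%4)
i=1: r=2+0=2, c=2*2+1=5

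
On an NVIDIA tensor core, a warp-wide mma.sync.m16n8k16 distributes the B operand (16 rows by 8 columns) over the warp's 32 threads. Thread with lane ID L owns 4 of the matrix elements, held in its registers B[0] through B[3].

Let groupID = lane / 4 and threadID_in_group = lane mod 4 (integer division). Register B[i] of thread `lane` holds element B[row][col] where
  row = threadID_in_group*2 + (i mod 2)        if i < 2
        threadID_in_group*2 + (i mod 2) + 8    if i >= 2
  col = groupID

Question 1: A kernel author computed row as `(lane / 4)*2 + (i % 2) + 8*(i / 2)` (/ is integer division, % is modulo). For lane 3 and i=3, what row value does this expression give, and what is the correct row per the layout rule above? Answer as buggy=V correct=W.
`(lane / 4)*2 + (i % 2) + 8*(i / 2)`[3,3]→9
3: G=0,T=3
[3] (3*2+1+8,0) = (15,0)
row: 9 vs 15

buggy=9 correct=15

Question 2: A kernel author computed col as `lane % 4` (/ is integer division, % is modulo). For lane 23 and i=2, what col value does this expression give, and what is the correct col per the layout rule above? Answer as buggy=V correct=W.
buggy=3 correct=5

`lane % 4`[23,2]=>3
L=23=>grp=23>>2=5, tig=23&3=3
[2]=>row 3·2+0+8=14  col grp=5
col: 3 vs 5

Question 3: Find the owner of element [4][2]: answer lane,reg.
10,0

c=2->g=2  r=4->rb=0,t=2,b0=0
L=2*4+2=10  i=0*2+0=0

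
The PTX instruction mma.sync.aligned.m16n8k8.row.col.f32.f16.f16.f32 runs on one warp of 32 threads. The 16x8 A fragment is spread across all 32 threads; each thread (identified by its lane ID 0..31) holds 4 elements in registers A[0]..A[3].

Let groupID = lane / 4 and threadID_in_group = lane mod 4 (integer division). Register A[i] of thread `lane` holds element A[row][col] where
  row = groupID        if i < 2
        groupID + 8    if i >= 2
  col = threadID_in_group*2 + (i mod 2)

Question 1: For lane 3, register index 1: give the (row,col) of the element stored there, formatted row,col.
0,7

lane 3->3/4=0, 3 mod 4=3
i=1  r:0+0->0  c:2·3+1->7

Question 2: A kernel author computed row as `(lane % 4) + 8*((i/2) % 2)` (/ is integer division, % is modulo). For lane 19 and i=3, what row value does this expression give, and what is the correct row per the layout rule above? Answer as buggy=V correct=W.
`(lane % 4) + 8*((i/2) % 2)`[19,3]→11
lane 19→19/4=4, 19 mod 4=3
i=3  r:4+8→12  c:2·3+1→7
row: 11 vs 12

buggy=11 correct=12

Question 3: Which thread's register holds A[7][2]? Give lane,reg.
29,0

r:7=>grp=7,rB=0  c:2=>tig=1,lo=0
L=7*4+1=29  i=0*2+0=0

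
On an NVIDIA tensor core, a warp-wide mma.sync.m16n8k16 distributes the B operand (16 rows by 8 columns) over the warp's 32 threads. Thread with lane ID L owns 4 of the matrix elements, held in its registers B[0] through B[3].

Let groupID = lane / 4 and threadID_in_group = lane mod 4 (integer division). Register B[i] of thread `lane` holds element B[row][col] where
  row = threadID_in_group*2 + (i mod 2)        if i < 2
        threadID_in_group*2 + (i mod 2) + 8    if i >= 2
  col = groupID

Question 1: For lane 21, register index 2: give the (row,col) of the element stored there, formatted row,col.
L=21→G=21>>2=5, T=21&3=1
[2]→row 1·2+0+8=10  col G=5

10,5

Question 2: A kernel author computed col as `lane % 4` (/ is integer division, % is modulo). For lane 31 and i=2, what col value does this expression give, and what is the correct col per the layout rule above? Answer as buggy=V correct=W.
buggy=3 correct=7

`lane % 4`[31,2]⇒3
lane 31⇒31/4=7, 31 mod 4=3
i=2  r:2·3+0+8⇒14  c:7
col: 3 vs 7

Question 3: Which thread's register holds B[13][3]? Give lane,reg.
c: 3->gid=3  r: 13->r8=1,tid=2,i&1=1
L=3*4+2=14  i=1*2+1=3

14,3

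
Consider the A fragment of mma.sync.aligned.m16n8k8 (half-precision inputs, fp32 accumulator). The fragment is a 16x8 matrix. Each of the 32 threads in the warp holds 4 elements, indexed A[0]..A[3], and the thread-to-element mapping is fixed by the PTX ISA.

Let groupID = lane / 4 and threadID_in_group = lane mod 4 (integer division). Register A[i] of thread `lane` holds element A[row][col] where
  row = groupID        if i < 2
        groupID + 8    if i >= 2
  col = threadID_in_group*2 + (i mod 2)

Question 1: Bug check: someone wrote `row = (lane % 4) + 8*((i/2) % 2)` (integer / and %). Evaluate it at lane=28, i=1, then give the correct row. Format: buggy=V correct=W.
`(lane % 4) + 8*((i/2) % 2)`[28,1]=>0
lane 28: grp=7 (28/4), tig=0 (28%4)
i=1: r=7+0=7, c=0*2+1=1
row: 0 vs 7

buggy=0 correct=7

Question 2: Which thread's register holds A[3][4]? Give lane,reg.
r=3->g=3,rb=0  c=4->t=2,b0=0
L=3*4+2=14  i=0*2+0=0

14,0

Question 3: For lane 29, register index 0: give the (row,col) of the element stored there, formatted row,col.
7,2

29: gr=7,th=1
[0] (7+0,1*2+0) = (7,2)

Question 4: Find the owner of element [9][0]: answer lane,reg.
4,2

r=9⇒gr=1,Rb=1  c=0⇒th=0,odd=0
L=1*4+0=4  i=1*2+0=2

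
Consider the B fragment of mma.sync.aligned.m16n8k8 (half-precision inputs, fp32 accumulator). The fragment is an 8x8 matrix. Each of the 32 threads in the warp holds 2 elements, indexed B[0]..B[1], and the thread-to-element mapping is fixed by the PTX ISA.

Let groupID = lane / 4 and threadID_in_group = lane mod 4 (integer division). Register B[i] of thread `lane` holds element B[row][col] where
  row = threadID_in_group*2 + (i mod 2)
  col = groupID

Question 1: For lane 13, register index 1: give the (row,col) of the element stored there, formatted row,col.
13: G=3,T=1
[1] (1*2+1,3) = (3,3)

3,3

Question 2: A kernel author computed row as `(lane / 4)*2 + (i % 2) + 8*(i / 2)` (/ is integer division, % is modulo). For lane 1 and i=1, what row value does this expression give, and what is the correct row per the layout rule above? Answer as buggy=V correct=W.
`(lane / 4)*2 + (i % 2) + 8*(i / 2)`[1,1]->1
lane 1: gid=0 (1/4), tid=1 (1%4)
i=1: r=1*2+1=3, c=gid=0
row: 1 vs 3

buggy=1 correct=3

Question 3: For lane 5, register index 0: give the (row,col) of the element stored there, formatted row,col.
lane 5: G=1 (5/4), T=1 (5%4)
i=0: r=1*2+0=2, c=G=1

2,1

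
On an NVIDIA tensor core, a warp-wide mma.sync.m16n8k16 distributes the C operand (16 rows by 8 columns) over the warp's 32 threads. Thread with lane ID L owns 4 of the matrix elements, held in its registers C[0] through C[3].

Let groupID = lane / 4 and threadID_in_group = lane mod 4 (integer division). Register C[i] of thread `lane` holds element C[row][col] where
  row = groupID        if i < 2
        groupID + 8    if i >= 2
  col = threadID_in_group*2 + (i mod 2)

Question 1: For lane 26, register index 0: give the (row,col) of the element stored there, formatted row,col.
26: gid=6,tid=2
[0] (6+0,2*2+0) = (6,4)

6,4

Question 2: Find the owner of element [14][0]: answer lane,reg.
r:14=>grp=6,rB=1  c:0=>tig=0,lo=0
L=6*4+0=24  i=1*2+0=2

24,2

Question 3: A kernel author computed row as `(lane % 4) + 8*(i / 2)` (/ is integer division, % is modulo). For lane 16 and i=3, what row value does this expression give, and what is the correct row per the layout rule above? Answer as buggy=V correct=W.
`(lane % 4) + 8*(i / 2)`[16,3]->8
L=16->g=16>>2=4, t=16&3=0
[3]->row 4+8=12  col 0·2+1=1
row: 8 vs 12

buggy=8 correct=12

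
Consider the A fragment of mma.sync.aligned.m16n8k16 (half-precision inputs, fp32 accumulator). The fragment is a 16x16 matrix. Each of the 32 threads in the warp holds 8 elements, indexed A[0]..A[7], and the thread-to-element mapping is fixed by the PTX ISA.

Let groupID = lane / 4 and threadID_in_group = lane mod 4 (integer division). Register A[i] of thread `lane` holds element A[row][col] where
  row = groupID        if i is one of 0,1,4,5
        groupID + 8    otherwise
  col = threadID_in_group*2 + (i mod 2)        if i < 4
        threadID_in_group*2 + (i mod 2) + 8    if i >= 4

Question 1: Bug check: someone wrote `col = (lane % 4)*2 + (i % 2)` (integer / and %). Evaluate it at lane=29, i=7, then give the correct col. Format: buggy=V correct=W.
`(lane % 4)*2 + (i % 2)`[29,7]⇒3
lane 29: gr=7 (29/4), th=1 (29%4)
i=7: r=7+8=15, c=1*2+1+8=11
col: 3 vs 11

buggy=3 correct=11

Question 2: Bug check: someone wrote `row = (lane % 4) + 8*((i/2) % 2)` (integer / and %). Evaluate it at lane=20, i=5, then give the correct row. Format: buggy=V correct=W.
`(lane % 4) + 8*((i/2) % 2)`[20,5]->0
20: gid=5,tid=0
[5] (5+0,0*2+1+8) = (5,9)
row: 0 vs 5

buggy=0 correct=5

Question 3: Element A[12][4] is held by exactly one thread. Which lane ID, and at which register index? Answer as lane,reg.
18,2

r=12→G=4,rhi=1  c=4→chi=0,T=2,p=0
L=4*4+2=18  i=0*4+1*2+0=2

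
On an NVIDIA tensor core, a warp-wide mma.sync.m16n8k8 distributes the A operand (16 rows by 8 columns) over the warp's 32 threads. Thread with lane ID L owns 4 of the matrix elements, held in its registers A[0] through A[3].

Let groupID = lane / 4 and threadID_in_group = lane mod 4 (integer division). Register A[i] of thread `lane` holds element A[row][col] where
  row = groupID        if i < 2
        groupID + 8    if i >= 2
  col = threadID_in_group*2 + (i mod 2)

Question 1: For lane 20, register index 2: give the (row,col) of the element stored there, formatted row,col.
L=20->g=20>>2=5, t=20&3=0
[2]->row 5+8=13  col 0·2+0=0

13,0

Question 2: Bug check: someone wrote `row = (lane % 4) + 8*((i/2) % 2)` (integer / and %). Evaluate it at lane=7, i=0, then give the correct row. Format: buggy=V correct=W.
`(lane % 4) + 8*((i/2) % 2)`[7,0]->3
7: g=1,t=3
[0] (1+0,3*2+0) = (1,6)
row: 3 vs 1

buggy=3 correct=1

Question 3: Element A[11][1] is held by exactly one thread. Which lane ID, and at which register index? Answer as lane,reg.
12,3

r=11->g=3,rb=1  c=1->t=0,b0=1
L=3*4+0=12  i=1*2+1=3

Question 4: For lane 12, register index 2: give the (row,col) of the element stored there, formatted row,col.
12: g=3,t=0
[2] (3+8,0*2+0) = (11,0)

11,0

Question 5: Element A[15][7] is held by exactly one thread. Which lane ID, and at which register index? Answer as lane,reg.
31,3

r:15=>grp=7,rB=1  c:7=>tig=3,lo=1
L=7*4+3=31  i=1*2+1=3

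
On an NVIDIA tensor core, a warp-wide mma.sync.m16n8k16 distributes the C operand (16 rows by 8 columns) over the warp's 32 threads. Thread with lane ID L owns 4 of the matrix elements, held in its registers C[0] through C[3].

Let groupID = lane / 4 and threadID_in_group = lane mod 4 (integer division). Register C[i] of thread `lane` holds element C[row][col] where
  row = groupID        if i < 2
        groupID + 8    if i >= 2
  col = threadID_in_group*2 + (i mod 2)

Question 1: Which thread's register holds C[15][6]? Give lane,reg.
31,2

r=15→G=7,rhi=1  c=6→T=3,p=0
L=7*4+3=31  i=1*2+0=2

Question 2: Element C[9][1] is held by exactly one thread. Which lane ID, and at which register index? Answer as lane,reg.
4,3

r=9->g=1,rb=1  c=1->t=0,b0=1
L=1*4+0=4  i=1*2+1=3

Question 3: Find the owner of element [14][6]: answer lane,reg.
27,2

r: 14->gid=6,r8=1  c: 6->tid=3,i&1=0
L=6*4+3=27  i=1*2+0=2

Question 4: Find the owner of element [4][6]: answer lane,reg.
19,0

r: 4->gid=4,r8=0  c: 6->tid=3,i&1=0
L=4*4+3=19  i=0*2+0=0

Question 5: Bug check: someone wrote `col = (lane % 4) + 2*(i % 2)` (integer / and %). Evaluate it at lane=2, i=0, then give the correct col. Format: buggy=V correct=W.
buggy=2 correct=4

`(lane % 4) + 2*(i % 2)`[2,0]->2
2: g=0,t=2
[0] (0+0,2*2+0) = (0,4)
col: 2 vs 4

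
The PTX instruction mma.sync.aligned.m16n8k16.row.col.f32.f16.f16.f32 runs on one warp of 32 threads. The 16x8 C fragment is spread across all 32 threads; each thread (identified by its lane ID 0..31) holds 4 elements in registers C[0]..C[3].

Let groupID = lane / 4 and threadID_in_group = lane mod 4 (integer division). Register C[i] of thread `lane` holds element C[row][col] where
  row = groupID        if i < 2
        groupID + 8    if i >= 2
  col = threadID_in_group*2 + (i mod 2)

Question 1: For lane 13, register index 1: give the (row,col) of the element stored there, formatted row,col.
3,3

lane 13: grp=3 (13/4), tig=1 (13%4)
i=1: r=3+0=3, c=1*2+1=3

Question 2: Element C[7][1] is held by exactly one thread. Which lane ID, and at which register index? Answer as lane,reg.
28,1

r: 7->gid=7,r8=0  c: 1->tid=0,i&1=1
L=7*4+0=28  i=0*2+1=1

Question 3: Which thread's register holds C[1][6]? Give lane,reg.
7,0

r=1⇒gr=1,Rb=0  c=6⇒th=3,odd=0
L=1*4+3=7  i=0*2+0=0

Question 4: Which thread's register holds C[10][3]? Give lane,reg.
9,3

r:10=>grp=2,rB=1  c:3=>tig=1,lo=1
L=2*4+1=9  i=1*2+1=3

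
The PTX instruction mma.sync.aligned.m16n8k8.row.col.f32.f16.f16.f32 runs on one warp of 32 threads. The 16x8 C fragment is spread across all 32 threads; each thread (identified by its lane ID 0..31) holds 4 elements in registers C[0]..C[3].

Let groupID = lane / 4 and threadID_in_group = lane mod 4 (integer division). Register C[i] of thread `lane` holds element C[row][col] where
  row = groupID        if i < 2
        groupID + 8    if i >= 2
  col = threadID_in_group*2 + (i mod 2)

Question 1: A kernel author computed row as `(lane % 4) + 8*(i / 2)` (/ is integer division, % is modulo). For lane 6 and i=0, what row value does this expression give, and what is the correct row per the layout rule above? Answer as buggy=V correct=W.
buggy=2 correct=1

`(lane % 4) + 8*(i / 2)`[6,0]=>2
L=6=>grp=6>>2=1, tig=6&3=2
[0]=>row 1+0=1  col 2·2+0=4
row: 2 vs 1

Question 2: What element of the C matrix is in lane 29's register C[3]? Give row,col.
lane 29→29/4=7, 29 mod 4=1
i=3  r:7+8→15  c:2·1+1→3

15,3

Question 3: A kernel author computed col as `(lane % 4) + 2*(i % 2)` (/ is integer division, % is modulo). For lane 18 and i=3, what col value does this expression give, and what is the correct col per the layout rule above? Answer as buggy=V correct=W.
buggy=4 correct=5

`(lane % 4) + 2*(i % 2)`[18,3]⇒4
lane 18⇒18/4=4, 18 mod 4=2
i=3  r:4+8⇒12  c:2·2+1⇒5
col: 4 vs 5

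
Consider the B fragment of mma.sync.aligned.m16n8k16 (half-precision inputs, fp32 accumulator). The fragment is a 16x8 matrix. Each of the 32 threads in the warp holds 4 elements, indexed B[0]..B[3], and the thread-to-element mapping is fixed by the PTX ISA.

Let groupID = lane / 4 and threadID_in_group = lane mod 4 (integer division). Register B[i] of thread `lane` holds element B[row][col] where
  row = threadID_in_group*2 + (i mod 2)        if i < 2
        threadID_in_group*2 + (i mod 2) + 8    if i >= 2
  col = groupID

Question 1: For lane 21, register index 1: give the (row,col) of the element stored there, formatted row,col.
3,5

21: grp=5,tig=1
[1] (1*2+1+0,5) = (3,5)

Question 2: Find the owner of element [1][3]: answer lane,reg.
c=3->g=3  r=1->rb=0,t=0,b0=1
L=3*4+0=12  i=0*2+1=1

12,1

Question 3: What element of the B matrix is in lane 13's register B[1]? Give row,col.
3,3

lane 13⇒13/4=3, 13 mod 4=1
i=1  r:2·1+1+0⇒3  c:3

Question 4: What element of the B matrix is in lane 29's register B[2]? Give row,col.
29: g=7,t=1
[2] (1*2+0+8,7) = (10,7)

10,7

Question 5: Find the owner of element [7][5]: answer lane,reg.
23,1

c: 5->gid=5  r: 7->r8=0,tid=3,i&1=1
L=5*4+3=23  i=0*2+1=1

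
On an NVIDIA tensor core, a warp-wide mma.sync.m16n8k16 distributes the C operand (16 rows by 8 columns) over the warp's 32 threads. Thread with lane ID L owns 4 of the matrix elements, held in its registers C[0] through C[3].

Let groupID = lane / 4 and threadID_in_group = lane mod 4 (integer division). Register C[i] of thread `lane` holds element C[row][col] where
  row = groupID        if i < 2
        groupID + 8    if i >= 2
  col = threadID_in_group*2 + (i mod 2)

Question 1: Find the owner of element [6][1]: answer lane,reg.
24,1

r:6=>grp=6,rB=0  c:1=>tig=0,lo=1
L=6*4+0=24  i=0*2+1=1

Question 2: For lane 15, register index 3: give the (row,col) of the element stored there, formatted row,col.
11,7

lane 15: G=3 (15/4), T=3 (15%4)
i=3: r=3+8=11, c=3*2+1=7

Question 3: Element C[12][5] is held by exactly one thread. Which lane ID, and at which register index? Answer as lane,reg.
r=12->g=4,rb=1  c=5->t=2,b0=1
L=4*4+2=18  i=1*2+1=3

18,3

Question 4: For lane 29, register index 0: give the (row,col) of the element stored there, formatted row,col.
7,2

L=29=>grp=29>>2=7, tig=29&3=1
[0]=>row 7+0=7  col 1·2+0=2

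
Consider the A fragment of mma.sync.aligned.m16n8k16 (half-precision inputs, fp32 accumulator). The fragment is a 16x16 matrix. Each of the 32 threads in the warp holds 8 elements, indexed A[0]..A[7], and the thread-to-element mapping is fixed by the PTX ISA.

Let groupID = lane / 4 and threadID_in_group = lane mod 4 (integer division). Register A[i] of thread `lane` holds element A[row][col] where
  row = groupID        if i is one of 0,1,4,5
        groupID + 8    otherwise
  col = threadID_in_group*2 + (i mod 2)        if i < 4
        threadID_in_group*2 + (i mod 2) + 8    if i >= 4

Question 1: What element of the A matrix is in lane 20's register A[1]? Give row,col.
5,1

20: gid=5,tid=0
[1] (5+0,0*2+1+0) = (5,1)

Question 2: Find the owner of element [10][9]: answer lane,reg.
r: 10->gid=2,r8=1  c: 9->c8=1,tid=0,i&1=1
L=2*4+0=8  i=1*4+1*2+1=7

8,7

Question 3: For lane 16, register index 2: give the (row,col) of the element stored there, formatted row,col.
lane 16: grp=4 (16/4), tig=0 (16%4)
i=2: r=4+8=12, c=0*2+0+0=0

12,0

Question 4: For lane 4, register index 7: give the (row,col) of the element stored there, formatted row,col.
4: G=1,T=0
[7] (1+8,0*2+1+8) = (9,9)

9,9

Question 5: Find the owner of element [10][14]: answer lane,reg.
r=10⇒gr=2,Rb=1  c=14⇒Cb=1,th=3,odd=0
L=2*4+3=11  i=1*4+1*2+0=6

11,6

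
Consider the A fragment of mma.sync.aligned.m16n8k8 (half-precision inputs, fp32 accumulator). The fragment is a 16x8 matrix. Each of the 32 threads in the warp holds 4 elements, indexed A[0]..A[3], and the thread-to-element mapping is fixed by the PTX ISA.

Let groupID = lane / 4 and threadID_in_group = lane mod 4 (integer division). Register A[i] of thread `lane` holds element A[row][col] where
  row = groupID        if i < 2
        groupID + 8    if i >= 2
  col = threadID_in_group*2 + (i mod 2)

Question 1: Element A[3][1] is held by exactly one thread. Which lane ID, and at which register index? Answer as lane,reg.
12,1

r=3⇒gr=3,Rb=0  c=1⇒th=0,odd=1
L=3*4+0=12  i=0*2+1=1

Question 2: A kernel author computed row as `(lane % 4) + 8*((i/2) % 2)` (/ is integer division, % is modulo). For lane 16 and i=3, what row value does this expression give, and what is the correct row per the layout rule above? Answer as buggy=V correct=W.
buggy=8 correct=12

`(lane % 4) + 8*((i/2) % 2)`[16,3]⇒8
lane 16⇒16/4=4, 16 mod 4=0
i=3  r:4+8⇒12  c:2·0+1⇒1
row: 8 vs 12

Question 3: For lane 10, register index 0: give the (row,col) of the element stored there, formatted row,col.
L=10→G=10>>2=2, T=10&3=2
[0]→row 2+0=2  col 2·2+0=4

2,4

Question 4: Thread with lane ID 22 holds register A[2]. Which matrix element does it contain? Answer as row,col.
13,4

L=22⇒gr=22>>2=5, th=22&3=2
[2]⇒row 5+8=13  col 2·2+0=4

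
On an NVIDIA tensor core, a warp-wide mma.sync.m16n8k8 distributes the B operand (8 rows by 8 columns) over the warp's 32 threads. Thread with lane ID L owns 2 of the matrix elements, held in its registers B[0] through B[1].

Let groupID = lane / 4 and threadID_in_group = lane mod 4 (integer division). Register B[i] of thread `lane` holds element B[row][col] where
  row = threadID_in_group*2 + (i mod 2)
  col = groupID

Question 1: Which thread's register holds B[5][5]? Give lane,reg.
c: 5->gid=5  r: 5->tid=2,i&1=1
L=5*4+2=22  i=1=1

22,1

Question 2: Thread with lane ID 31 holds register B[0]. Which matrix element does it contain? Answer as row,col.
31: grp=7,tig=3
[0] (3*2+0,7) = (6,7)

6,7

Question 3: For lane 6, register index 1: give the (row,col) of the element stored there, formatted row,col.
lane 6: G=1 (6/4), T=2 (6%4)
i=1: r=2*2+1=5, c=G=1

5,1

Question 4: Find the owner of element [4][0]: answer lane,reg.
2,0

c:0=>grp=0  r:4=>tig=2,lo=0
L=0*4+2=2  i=0=0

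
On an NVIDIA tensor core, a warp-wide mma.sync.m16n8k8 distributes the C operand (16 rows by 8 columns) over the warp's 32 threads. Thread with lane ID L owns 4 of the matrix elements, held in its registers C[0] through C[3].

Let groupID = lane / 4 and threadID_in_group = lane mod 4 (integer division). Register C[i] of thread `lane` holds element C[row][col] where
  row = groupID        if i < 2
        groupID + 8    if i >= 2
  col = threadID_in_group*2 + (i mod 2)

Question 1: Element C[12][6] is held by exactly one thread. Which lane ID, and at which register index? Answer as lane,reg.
r=12⇒gr=4,Rb=1  c=6⇒th=3,odd=0
L=4*4+3=19  i=1*2+0=2

19,2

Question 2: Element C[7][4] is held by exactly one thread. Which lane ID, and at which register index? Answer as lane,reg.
r:7=>grp=7,rB=0  c:4=>tig=2,lo=0
L=7*4+2=30  i=0*2+0=0

30,0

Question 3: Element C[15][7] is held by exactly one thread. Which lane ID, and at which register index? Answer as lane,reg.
31,3

r:15=>grp=7,rB=1  c:7=>tig=3,lo=1
L=7*4+3=31  i=1*2+1=3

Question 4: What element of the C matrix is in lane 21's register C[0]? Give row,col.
L=21->g=21>>2=5, t=21&3=1
[0]->row 5+0=5  col 1·2+0=2

5,2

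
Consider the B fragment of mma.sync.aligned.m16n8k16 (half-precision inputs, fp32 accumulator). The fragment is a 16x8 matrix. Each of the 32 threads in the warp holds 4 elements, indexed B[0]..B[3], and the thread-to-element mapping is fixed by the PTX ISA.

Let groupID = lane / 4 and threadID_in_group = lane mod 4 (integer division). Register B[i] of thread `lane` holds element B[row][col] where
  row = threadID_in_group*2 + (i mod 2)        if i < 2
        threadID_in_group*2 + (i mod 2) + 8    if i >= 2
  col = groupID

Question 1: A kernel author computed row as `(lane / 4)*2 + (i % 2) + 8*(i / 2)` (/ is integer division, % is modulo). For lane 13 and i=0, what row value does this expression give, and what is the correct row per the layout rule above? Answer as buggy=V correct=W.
`(lane / 4)*2 + (i % 2) + 8*(i / 2)`[13,0]->6
lane 13: g=3 (13/4), t=1 (13%4)
i=0: r=1*2+0+0=2, c=g=3
row: 6 vs 2

buggy=6 correct=2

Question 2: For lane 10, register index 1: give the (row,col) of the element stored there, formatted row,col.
5,2

L=10=>grp=10>>2=2, tig=10&3=2
[1]=>row 2·2+1+0=5  col grp=2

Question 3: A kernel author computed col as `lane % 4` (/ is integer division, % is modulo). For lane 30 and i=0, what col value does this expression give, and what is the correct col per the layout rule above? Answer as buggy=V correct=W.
buggy=2 correct=7

`lane % 4`[30,0]→2
30: G=7,T=2
[0] (2*2+0+0,7) = (4,7)
col: 2 vs 7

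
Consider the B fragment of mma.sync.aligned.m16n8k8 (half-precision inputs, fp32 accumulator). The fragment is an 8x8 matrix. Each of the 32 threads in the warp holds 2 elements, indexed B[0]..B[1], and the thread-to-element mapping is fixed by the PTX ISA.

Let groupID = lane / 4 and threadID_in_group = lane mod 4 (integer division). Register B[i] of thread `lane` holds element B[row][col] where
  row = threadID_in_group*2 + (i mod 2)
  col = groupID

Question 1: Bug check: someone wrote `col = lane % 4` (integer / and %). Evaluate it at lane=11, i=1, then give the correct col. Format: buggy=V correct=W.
`lane % 4`[11,1]→3
11: G=2,T=3
[1] (3*2+1,2) = (7,2)
col: 3 vs 2

buggy=3 correct=2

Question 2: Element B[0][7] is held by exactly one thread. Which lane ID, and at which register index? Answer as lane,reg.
28,0

c:7=>grp=7  r:0=>tig=0,lo=0
L=7*4+0=28  i=0=0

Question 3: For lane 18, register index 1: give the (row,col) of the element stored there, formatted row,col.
5,4

lane 18=>18/4=4, 18 mod 4=2
i=1  r:2·2+1=>5  c:4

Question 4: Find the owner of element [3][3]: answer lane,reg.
13,1

c=3→G=3  r=3→T=1,p=1
L=3*4+1=13  i=1=1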